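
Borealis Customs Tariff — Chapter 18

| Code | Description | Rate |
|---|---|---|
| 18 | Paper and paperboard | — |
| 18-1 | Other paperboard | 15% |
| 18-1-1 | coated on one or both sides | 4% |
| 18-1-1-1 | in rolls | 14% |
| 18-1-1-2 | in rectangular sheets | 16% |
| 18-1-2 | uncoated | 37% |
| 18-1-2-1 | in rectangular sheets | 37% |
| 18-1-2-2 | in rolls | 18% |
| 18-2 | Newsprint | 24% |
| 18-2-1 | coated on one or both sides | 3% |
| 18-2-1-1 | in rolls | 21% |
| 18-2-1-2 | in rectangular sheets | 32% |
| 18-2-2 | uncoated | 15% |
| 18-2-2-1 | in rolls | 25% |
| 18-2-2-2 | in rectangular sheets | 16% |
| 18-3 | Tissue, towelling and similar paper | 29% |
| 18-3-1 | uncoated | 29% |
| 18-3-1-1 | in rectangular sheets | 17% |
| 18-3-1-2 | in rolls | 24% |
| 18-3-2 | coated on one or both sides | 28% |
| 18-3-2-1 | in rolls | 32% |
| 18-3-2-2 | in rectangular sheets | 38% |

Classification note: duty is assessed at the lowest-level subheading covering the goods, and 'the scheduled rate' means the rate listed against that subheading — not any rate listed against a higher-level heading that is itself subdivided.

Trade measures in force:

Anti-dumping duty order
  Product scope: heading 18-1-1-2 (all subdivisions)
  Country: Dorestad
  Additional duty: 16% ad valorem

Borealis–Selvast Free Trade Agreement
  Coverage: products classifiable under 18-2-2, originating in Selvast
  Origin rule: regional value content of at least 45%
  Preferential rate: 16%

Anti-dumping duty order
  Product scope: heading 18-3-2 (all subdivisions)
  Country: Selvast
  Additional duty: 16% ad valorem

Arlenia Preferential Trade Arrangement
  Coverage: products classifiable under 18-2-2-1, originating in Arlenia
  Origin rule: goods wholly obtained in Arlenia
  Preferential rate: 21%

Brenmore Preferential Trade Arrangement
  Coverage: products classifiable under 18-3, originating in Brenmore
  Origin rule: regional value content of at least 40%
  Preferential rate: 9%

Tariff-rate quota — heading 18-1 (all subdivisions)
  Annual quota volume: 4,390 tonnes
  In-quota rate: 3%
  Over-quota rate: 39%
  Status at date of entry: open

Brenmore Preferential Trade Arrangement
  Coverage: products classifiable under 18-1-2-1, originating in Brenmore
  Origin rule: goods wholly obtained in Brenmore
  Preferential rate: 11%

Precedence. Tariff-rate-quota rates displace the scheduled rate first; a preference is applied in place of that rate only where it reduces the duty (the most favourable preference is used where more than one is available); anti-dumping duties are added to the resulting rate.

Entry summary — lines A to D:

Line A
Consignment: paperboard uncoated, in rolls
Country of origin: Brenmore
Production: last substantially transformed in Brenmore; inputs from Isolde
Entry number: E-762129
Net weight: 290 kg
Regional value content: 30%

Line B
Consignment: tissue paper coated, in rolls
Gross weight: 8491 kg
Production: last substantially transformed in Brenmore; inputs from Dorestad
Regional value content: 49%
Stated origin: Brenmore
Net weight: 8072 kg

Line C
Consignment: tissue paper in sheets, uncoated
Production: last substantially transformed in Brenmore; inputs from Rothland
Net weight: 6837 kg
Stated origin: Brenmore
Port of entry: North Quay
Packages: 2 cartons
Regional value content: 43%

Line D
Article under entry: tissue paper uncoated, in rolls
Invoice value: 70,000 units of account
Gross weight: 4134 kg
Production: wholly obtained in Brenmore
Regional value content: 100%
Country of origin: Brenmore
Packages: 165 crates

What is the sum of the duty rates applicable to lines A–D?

30%

Line A: paperboard → 18-1; uncoated → 18-1-2; in rolls → 18-1-2-2. Scheduled 18%. quota on 18-1 open → in-quota 3%; Brenmore agreement on 18-3: 18-1-2-2 not covered; Brenmore agreement on 18-1-2-1: 18-1-2-2 not covered. → 3%.
Line B: tissue paper → 18-3; coated → 18-3-2; in rolls → 18-3-2-1. Scheduled 32%. Brenmore agreement on 18-3: RVC ≥ 40% → 9% available; Brenmore agreement on 18-1-2-1: 18-3-2-1 not covered; preferential 9%. → 9%.
Line C: tissue paper → 18-3; uncoated → 18-3-1; in sheets → 18-3-1-1. Scheduled 17%. Brenmore agreement on 18-3: RVC ≥ 40% → 9% available; Brenmore agreement on 18-1-2-1: 18-3-1-1 not covered; preferential 9%. → 9%.
Line D: tissue paper → 18-3; uncoated → 18-3-1; in rolls → 18-3-1-2. Scheduled 24%. Brenmore agreement on 18-3: RVC ≥ 40% → 9% available; Brenmore agreement on 18-1-2-1: 18-3-1-2 not covered; preferential 9%. → 9%.
Sum: 3% + 9% + 9% + 9% = 30%.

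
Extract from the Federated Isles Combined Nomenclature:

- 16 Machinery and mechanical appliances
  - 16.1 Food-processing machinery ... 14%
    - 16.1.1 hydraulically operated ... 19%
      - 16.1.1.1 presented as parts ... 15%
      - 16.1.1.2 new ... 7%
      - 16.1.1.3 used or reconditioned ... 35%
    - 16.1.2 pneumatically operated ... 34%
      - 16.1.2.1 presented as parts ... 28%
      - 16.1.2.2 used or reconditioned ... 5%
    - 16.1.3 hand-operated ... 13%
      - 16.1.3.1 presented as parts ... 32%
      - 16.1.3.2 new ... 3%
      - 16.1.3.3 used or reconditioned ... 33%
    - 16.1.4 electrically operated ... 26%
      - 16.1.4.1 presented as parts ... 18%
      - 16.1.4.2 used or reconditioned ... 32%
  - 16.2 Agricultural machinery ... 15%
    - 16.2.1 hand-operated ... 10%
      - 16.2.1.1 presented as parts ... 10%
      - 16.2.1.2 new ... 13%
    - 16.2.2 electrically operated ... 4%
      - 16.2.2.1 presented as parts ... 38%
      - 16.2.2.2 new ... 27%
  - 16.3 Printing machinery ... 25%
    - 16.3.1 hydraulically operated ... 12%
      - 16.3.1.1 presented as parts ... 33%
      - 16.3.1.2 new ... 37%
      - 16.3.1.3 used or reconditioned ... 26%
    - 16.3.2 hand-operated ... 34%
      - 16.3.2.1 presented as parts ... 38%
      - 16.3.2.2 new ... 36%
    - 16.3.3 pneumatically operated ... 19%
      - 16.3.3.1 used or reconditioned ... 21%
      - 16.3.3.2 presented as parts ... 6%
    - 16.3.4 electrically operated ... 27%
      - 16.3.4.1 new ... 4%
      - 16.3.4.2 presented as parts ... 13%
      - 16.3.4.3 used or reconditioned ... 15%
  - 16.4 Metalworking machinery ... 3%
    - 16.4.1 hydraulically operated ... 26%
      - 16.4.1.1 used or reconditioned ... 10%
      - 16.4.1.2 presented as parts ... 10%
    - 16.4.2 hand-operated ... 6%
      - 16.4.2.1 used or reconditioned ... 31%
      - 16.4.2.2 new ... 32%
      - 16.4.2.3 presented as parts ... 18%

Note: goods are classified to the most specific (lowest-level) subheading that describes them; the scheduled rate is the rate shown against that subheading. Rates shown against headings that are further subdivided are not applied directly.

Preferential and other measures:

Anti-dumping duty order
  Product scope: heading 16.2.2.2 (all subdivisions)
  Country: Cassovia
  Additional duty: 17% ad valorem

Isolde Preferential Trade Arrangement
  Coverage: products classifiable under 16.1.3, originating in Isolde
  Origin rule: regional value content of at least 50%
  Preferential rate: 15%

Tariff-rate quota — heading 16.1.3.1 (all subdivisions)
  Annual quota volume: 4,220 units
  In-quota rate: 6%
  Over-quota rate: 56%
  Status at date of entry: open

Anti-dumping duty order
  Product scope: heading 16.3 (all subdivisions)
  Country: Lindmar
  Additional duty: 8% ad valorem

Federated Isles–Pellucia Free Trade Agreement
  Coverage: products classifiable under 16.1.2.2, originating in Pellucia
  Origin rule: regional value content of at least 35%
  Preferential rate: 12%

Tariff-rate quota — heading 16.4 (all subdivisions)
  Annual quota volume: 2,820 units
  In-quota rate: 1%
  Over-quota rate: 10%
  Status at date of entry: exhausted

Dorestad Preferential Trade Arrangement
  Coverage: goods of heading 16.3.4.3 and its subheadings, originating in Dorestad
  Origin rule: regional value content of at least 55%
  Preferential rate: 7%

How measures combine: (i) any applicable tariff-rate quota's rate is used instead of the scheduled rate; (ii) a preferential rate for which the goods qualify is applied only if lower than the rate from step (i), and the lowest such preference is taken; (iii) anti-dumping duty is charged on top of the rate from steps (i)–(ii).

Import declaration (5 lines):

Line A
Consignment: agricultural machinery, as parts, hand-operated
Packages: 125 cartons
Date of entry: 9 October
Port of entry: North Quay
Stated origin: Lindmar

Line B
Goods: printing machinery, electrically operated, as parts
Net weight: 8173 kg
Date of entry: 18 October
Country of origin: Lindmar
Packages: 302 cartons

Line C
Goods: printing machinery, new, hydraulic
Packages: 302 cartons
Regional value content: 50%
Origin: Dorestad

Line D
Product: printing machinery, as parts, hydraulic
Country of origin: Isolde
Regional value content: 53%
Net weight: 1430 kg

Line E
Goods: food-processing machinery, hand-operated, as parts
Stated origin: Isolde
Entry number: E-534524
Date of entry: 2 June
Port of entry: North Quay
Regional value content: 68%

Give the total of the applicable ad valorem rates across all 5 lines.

Line A: agricultural → 16.2; hand-operated → 16.2.1; as parts → 16.2.1.1. Scheduled 10%. No special measure applies. → 10%.
Line B: printing → 16.3; electrically operated → 16.3.4; as parts → 16.3.4.2. Scheduled 13%. anti-dumping (Lindmar, 16.3): +8%; total 13% + 8% = 21%. → 21%.
Line C: printing → 16.3; hydraulic → 16.3.1; new → 16.3.1.2. Scheduled 37%. Dorestad agreement on 16.3.4.3: 16.3.1.2 not covered. → 37%.
Line D: printing → 16.3; hydraulic → 16.3.1; as parts → 16.3.1.1. Scheduled 33%. Isolde agreement on 16.1.3: 16.3.1.1 not covered. → 33%.
Line E: food-processing → 16.1; hand-operated → 16.1.3; as parts → 16.1.3.1. Scheduled 32%. quota on 16.1.3.1 open → in-quota 6%; Isolde agreement on 16.1.3: RVC ≥ 50% → 15% available; preference 15% not lower than 6% → no reduction. → 6%.
Sum: 10% + 21% + 37% + 33% + 6% = 107%.

107%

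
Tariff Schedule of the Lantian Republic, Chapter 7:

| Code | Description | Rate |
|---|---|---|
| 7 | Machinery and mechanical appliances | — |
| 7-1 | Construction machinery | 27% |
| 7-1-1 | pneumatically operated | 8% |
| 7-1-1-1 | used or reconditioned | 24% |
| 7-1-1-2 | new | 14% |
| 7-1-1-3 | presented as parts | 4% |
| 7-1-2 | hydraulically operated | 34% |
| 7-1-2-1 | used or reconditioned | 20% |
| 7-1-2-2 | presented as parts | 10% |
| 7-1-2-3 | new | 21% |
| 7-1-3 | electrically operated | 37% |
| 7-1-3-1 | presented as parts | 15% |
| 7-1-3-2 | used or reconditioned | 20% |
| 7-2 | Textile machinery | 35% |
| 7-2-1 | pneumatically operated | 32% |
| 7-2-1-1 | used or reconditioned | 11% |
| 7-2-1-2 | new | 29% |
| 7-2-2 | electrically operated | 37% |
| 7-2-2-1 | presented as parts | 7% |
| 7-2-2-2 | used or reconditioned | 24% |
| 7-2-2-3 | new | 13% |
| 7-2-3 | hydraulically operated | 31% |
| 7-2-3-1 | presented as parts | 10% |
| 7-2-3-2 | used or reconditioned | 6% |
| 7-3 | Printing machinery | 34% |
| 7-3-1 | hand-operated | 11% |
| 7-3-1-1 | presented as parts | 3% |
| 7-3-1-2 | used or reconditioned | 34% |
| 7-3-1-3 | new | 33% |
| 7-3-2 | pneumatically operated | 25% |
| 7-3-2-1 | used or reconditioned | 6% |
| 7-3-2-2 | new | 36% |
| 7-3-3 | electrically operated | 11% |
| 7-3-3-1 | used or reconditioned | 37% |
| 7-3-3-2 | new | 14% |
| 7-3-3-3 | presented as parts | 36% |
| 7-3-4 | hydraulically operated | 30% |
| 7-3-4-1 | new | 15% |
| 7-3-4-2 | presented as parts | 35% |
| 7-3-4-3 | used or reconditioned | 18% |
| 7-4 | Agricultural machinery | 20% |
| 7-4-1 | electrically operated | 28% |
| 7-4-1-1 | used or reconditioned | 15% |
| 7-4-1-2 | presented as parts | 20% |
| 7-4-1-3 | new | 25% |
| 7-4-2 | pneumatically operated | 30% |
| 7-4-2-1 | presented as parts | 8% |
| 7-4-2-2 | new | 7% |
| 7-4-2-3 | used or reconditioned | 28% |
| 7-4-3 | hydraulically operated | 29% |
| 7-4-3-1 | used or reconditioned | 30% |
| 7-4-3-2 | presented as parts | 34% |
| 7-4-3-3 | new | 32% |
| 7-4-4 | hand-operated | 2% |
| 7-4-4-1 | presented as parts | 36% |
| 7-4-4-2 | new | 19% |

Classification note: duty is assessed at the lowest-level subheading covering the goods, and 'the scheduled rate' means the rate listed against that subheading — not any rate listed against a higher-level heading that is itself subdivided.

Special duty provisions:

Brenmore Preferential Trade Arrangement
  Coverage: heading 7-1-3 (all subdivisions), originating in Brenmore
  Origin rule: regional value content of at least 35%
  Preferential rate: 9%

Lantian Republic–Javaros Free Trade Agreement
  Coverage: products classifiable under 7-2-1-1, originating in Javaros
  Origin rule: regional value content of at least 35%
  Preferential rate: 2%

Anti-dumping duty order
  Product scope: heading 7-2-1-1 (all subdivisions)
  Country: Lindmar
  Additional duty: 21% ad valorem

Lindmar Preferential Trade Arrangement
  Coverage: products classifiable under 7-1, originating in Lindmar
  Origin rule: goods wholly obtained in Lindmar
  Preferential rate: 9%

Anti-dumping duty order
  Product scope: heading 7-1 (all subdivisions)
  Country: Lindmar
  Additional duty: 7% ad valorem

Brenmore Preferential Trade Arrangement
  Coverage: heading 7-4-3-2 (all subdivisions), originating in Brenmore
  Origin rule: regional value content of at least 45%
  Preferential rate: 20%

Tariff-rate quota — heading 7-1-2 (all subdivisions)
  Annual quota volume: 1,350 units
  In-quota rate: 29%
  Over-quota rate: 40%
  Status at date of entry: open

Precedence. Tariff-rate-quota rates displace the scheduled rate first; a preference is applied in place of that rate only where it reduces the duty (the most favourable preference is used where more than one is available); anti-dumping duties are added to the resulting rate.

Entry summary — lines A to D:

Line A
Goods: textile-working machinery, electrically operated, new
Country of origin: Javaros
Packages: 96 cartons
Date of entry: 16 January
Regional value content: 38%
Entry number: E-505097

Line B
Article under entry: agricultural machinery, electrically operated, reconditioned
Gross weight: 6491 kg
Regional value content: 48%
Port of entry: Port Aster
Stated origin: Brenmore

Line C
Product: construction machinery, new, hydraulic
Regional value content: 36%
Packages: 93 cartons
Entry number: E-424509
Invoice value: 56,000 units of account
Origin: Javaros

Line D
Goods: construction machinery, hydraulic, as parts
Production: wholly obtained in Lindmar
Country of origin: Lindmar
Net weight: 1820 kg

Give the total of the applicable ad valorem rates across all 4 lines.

73%

Line A: textile-working → 7-2; electrically operated → 7-2-2; new → 7-2-2-3. Scheduled 13%. Javaros agreement on 7-2-1-1: 7-2-2-3 not covered. → 13%.
Line B: agricultural → 7-4; electrically operated → 7-4-1; reconditioned → 7-4-1-1. Scheduled 15%. Brenmore agreement on 7-1-3: 7-4-1-1 not covered; Brenmore agreement on 7-4-3-2: 7-4-1-1 not covered. → 15%.
Line C: construction → 7-1; hydraulic → 7-1-2; new → 7-1-2-3. Scheduled 21%. quota on 7-1-2 open → in-quota 29%; Javaros agreement on 7-2-1-1: 7-1-2-3 not covered. → 29%.
Line D: construction → 7-1; hydraulic → 7-1-2; as parts → 7-1-2-2. Scheduled 10%. quota on 7-1-2 open → in-quota 29%; Lindmar agreement on 7-1: wholly obtained → 9% available; preferential 9%; anti-dumping (Lindmar, 7-1): +7%; total 9% + 7% = 16%. → 16%.
Sum: 13% + 15% + 29% + 16% = 73%.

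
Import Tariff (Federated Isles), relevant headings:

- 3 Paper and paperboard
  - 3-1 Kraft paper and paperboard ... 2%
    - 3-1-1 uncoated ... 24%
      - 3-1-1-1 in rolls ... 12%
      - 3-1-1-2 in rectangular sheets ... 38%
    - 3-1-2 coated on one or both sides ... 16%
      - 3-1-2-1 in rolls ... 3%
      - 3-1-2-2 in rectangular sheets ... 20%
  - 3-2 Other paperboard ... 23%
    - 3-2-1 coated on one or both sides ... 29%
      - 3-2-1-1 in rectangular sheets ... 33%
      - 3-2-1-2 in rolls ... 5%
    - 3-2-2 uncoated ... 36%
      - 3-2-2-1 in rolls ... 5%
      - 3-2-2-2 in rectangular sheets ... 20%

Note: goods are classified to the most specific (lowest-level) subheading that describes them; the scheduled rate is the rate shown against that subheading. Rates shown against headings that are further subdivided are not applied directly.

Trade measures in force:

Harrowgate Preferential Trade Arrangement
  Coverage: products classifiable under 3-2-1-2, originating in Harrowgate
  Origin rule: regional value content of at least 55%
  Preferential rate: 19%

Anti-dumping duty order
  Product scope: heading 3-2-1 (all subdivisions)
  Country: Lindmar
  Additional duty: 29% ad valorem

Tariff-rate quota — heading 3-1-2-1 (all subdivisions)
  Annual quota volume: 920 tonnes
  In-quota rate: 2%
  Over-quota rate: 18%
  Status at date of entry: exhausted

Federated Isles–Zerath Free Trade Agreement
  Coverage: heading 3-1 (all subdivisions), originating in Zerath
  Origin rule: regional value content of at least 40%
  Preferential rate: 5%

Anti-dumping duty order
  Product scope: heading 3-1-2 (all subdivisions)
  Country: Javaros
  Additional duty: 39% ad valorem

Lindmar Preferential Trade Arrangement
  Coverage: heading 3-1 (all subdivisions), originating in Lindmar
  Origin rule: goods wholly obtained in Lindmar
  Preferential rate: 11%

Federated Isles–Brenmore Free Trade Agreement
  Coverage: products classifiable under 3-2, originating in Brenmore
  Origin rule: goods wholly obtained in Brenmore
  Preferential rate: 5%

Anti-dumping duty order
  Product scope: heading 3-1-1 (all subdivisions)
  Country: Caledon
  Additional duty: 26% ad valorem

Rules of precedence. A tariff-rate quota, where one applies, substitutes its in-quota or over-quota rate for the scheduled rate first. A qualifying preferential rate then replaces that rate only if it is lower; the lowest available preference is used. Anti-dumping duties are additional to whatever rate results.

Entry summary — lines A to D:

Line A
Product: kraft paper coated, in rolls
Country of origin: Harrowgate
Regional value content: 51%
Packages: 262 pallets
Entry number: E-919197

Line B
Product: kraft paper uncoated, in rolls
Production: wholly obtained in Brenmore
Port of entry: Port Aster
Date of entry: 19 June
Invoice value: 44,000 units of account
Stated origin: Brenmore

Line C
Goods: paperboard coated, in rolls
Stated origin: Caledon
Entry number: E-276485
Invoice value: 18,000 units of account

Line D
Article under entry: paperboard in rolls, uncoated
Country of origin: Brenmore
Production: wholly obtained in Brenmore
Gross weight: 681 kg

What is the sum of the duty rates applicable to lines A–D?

Line A: kraft paper → 3-1; coated → 3-1-2; in rolls → 3-1-2-1. Scheduled 3%. quota on 3-1-2-1 exhausted → over-quota 18%; Harrowgate agreement on 3-2-1-2: 3-1-2-1 not covered. → 18%.
Line B: kraft paper → 3-1; uncoated → 3-1-1; in rolls → 3-1-1-1. Scheduled 12%. Brenmore agreement on 3-2: 3-1-1-1 not covered. → 12%.
Line C: paperboard → 3-2; coated → 3-2-1; in rolls → 3-2-1-2. Scheduled 5%. No special measure applies. → 5%.
Line D: paperboard → 3-2; uncoated → 3-2-2; in rolls → 3-2-2-1. Scheduled 5%. Brenmore agreement on 3-2: wholly obtained → 5% available; preference 5% not lower than 5% → no reduction. → 5%.
Sum: 18% + 12% + 5% + 5% = 40%.

40%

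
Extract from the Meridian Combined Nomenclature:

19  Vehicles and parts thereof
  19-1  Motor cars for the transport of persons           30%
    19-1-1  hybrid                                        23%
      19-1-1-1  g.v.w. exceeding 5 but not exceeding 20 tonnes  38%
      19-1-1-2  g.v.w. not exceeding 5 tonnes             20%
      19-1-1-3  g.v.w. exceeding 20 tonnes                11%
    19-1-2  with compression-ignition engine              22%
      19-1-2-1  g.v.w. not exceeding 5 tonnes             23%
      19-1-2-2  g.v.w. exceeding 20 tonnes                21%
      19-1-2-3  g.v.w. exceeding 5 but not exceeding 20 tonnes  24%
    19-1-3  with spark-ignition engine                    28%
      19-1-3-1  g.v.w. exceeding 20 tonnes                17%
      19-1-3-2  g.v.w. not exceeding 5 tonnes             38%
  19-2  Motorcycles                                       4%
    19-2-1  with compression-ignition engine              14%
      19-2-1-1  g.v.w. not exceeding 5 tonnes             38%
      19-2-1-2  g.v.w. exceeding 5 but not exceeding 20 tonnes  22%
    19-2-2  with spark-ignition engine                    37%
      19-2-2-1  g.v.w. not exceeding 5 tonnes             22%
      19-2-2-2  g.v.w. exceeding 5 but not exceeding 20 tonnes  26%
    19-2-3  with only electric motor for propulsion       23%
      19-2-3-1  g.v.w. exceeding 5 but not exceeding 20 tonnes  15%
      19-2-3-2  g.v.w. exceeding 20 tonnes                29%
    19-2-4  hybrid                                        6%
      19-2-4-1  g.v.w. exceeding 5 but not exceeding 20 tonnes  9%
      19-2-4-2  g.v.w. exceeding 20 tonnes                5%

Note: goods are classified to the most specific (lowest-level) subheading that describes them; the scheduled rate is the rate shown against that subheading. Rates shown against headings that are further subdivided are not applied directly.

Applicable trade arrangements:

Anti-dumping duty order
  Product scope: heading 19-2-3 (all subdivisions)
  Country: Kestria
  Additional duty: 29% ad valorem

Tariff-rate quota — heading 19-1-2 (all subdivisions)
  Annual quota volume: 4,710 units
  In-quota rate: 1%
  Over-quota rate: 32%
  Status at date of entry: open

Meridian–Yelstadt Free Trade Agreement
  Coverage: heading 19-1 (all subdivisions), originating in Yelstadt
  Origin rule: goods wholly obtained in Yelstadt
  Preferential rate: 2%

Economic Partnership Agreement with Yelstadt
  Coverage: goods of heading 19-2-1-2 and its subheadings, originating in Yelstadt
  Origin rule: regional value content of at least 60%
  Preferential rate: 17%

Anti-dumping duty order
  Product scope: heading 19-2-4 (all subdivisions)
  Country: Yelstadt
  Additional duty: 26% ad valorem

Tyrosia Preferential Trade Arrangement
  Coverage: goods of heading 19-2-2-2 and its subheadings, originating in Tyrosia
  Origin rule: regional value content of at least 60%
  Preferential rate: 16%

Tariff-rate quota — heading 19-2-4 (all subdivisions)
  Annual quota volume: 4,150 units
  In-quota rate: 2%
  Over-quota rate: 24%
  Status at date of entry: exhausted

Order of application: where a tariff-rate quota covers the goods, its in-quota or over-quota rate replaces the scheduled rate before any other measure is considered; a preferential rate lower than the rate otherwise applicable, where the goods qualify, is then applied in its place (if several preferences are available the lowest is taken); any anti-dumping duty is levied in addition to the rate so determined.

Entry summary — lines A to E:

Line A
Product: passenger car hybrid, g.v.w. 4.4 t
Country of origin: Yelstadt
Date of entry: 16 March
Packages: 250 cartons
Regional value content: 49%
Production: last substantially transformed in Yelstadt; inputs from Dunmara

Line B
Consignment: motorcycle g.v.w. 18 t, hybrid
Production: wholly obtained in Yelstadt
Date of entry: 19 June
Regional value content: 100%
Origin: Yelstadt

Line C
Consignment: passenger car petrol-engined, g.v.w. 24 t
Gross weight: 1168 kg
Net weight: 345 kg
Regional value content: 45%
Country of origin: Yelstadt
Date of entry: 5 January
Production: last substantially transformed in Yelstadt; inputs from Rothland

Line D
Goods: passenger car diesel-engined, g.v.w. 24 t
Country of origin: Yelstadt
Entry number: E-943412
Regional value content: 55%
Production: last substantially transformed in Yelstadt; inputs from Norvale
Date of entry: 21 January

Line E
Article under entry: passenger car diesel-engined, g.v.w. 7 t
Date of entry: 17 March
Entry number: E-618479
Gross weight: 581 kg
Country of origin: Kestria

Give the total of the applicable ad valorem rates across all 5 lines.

89%

Line A: passenger car → 19-1; hybrid → 19-1-1; g.v.w. 4.4 t → 19-1-1-2. Scheduled 20%. Yelstadt agreement on 19-1: not wholly obtained; Yelstadt agreement on 19-2-1-2: 19-1-1-2 not covered. → 20%.
Line B: motorcycle → 19-2; hybrid → 19-2-4; g.v.w. 18 t → 19-2-4-1. Scheduled 9%. quota on 19-2-4 exhausted → over-quota 24%; Yelstadt agreement on 19-1: 19-2-4-1 not covered; Yelstadt agreement on 19-2-1-2: 19-2-4-1 not covered; anti-dumping (Yelstadt, 19-2-4): +26%; total 24% + 26% = 50%. → 50%.
Line C: passenger car → 19-1; petrol-engined → 19-1-3; g.v.w. 24 t → 19-1-3-1. Scheduled 17%. Yelstadt agreement on 19-1: not wholly obtained; Yelstadt agreement on 19-2-1-2: 19-1-3-1 not covered. → 17%.
Line D: passenger car → 19-1; diesel-engined → 19-1-2; g.v.w. 24 t → 19-1-2-2. Scheduled 21%. quota on 19-1-2 open → in-quota 1%; Yelstadt agreement on 19-1: not wholly obtained; Yelstadt agreement on 19-2-1-2: 19-1-2-2 not covered. → 1%.
Line E: passenger car → 19-1; diesel-engined → 19-1-2; g.v.w. 7 t → 19-1-2-3. Scheduled 24%. quota on 19-1-2 open → in-quota 1%. → 1%.
Sum: 20% + 50% + 17% + 1% + 1% = 89%.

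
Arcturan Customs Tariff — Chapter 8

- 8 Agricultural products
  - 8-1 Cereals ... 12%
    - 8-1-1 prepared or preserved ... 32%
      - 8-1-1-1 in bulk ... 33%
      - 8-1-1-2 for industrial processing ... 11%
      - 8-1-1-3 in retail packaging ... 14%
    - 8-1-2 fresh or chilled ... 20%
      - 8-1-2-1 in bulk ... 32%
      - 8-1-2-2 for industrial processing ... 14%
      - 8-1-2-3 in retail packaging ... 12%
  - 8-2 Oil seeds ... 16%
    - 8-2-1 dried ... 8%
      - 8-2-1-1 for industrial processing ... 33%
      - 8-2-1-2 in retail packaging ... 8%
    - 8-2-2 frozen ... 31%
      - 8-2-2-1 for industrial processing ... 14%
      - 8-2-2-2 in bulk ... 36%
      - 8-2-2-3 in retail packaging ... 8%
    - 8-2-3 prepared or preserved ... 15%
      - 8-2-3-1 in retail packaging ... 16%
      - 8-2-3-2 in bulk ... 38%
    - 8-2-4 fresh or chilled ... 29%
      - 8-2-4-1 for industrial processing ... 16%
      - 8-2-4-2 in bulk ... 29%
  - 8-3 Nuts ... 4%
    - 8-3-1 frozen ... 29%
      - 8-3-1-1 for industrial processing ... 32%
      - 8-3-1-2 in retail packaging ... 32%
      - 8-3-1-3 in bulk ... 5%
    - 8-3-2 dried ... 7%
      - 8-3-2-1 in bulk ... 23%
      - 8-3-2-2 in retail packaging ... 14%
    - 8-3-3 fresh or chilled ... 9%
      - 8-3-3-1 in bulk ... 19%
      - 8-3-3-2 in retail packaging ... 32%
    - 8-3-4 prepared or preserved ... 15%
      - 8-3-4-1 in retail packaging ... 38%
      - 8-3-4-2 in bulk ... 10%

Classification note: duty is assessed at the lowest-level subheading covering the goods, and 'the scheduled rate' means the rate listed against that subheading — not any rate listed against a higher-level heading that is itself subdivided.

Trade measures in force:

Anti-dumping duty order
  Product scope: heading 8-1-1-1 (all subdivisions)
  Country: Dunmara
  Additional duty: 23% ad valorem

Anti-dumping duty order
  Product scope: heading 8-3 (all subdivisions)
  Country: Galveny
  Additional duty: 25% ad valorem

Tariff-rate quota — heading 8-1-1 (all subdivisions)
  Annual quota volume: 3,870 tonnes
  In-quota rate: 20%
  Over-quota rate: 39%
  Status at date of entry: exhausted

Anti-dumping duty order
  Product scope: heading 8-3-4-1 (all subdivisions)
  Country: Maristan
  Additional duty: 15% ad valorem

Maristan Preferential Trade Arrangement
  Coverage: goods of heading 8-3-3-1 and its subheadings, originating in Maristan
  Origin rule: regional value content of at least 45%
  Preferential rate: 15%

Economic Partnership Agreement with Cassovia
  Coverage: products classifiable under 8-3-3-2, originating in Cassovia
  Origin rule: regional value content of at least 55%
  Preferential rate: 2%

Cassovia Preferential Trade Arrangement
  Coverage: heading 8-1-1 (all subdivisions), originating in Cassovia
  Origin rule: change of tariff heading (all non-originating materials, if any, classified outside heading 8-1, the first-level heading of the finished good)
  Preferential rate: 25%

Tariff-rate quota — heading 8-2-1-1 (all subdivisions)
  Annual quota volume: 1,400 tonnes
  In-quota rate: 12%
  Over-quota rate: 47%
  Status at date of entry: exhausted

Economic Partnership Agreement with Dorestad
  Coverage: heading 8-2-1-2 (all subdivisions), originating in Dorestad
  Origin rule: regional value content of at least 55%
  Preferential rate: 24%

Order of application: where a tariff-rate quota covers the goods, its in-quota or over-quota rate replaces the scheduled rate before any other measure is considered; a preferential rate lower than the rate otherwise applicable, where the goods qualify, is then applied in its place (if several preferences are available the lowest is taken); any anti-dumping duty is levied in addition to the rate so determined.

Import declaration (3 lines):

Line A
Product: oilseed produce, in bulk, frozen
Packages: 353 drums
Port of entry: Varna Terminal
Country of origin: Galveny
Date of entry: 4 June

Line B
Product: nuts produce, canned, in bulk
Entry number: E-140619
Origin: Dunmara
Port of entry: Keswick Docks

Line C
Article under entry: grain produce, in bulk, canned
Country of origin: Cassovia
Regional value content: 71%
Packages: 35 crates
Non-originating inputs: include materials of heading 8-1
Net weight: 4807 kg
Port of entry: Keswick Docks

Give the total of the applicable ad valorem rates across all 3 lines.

85%

Line A: oilseed → 8-2; frozen → 8-2-2; in bulk → 8-2-2-2. Scheduled 36%. No special measure applies. → 36%.
Line B: nuts → 8-3; canned → 8-3-4; in bulk → 8-3-4-2. Scheduled 10%. No special measure applies. → 10%.
Line C: grain → 8-1; canned → 8-1-1; in bulk → 8-1-1-1. Scheduled 33%. quota on 8-1-1 exhausted → over-quota 39%; Cassovia agreement on 8-3-3-2: 8-1-1-1 not covered; Cassovia agreement on 8-1-1: CTH not met. → 39%.
Sum: 36% + 10% + 39% = 85%.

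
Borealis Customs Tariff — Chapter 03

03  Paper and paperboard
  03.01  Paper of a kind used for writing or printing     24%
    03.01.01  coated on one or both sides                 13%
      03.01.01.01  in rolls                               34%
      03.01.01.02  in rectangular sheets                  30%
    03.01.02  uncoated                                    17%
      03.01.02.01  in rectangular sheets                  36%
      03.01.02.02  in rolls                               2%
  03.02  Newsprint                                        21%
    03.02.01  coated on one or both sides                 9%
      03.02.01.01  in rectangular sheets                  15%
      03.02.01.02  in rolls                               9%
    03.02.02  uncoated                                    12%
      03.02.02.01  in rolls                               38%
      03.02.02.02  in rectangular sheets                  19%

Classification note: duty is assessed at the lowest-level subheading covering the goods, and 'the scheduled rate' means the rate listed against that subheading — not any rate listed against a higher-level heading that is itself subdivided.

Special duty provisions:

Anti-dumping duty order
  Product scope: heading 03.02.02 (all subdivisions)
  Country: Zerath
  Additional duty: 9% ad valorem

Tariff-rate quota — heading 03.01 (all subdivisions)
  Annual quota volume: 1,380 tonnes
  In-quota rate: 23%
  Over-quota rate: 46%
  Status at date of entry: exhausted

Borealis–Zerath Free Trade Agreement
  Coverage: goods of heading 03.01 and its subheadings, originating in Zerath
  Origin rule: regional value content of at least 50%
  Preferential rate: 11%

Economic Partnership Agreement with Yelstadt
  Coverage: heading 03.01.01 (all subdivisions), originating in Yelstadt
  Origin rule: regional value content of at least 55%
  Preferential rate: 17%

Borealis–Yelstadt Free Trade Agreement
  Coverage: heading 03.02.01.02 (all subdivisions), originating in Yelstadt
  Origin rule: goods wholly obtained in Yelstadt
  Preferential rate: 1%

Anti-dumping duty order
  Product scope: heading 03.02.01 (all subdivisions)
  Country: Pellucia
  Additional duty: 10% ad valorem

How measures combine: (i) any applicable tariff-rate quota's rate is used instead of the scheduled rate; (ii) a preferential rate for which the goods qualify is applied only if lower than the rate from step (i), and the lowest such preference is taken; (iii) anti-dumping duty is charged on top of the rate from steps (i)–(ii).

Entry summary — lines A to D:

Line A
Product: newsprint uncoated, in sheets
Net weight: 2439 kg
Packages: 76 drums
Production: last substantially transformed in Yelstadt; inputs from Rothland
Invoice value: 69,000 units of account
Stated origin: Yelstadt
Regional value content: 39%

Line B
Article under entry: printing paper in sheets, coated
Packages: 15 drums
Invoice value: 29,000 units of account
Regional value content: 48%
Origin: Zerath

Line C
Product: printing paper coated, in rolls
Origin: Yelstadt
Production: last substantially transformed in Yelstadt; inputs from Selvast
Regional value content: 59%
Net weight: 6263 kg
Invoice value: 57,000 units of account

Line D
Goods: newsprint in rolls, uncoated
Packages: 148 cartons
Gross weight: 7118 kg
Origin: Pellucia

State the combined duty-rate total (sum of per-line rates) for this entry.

120%

Line A: newsprint → 03.02; uncoated → 03.02.02; in sheets → 03.02.02.02. Scheduled 19%. Yelstadt agreement on 03.01.01: 03.02.02.02 not covered; Yelstadt agreement on 03.02.01.02: 03.02.02.02 not covered. → 19%.
Line B: printing paper → 03.01; coated → 03.01.01; in sheets → 03.01.01.02. Scheduled 30%. quota on 03.01 exhausted → over-quota 46%; Zerath agreement on 03.01: RVC < 50%. → 46%.
Line C: printing paper → 03.01; coated → 03.01.01; in rolls → 03.01.01.01. Scheduled 34%. quota on 03.01 exhausted → over-quota 46%; Yelstadt agreement on 03.01.01: RVC ≥ 55% → 17% available; Yelstadt agreement on 03.02.01.02: 03.01.01.01 not covered; preferential 17%. → 17%.
Line D: newsprint → 03.02; uncoated → 03.02.02; in rolls → 03.02.02.01. Scheduled 38%. No special measure applies. → 38%.
Sum: 19% + 46% + 17% + 38% = 120%.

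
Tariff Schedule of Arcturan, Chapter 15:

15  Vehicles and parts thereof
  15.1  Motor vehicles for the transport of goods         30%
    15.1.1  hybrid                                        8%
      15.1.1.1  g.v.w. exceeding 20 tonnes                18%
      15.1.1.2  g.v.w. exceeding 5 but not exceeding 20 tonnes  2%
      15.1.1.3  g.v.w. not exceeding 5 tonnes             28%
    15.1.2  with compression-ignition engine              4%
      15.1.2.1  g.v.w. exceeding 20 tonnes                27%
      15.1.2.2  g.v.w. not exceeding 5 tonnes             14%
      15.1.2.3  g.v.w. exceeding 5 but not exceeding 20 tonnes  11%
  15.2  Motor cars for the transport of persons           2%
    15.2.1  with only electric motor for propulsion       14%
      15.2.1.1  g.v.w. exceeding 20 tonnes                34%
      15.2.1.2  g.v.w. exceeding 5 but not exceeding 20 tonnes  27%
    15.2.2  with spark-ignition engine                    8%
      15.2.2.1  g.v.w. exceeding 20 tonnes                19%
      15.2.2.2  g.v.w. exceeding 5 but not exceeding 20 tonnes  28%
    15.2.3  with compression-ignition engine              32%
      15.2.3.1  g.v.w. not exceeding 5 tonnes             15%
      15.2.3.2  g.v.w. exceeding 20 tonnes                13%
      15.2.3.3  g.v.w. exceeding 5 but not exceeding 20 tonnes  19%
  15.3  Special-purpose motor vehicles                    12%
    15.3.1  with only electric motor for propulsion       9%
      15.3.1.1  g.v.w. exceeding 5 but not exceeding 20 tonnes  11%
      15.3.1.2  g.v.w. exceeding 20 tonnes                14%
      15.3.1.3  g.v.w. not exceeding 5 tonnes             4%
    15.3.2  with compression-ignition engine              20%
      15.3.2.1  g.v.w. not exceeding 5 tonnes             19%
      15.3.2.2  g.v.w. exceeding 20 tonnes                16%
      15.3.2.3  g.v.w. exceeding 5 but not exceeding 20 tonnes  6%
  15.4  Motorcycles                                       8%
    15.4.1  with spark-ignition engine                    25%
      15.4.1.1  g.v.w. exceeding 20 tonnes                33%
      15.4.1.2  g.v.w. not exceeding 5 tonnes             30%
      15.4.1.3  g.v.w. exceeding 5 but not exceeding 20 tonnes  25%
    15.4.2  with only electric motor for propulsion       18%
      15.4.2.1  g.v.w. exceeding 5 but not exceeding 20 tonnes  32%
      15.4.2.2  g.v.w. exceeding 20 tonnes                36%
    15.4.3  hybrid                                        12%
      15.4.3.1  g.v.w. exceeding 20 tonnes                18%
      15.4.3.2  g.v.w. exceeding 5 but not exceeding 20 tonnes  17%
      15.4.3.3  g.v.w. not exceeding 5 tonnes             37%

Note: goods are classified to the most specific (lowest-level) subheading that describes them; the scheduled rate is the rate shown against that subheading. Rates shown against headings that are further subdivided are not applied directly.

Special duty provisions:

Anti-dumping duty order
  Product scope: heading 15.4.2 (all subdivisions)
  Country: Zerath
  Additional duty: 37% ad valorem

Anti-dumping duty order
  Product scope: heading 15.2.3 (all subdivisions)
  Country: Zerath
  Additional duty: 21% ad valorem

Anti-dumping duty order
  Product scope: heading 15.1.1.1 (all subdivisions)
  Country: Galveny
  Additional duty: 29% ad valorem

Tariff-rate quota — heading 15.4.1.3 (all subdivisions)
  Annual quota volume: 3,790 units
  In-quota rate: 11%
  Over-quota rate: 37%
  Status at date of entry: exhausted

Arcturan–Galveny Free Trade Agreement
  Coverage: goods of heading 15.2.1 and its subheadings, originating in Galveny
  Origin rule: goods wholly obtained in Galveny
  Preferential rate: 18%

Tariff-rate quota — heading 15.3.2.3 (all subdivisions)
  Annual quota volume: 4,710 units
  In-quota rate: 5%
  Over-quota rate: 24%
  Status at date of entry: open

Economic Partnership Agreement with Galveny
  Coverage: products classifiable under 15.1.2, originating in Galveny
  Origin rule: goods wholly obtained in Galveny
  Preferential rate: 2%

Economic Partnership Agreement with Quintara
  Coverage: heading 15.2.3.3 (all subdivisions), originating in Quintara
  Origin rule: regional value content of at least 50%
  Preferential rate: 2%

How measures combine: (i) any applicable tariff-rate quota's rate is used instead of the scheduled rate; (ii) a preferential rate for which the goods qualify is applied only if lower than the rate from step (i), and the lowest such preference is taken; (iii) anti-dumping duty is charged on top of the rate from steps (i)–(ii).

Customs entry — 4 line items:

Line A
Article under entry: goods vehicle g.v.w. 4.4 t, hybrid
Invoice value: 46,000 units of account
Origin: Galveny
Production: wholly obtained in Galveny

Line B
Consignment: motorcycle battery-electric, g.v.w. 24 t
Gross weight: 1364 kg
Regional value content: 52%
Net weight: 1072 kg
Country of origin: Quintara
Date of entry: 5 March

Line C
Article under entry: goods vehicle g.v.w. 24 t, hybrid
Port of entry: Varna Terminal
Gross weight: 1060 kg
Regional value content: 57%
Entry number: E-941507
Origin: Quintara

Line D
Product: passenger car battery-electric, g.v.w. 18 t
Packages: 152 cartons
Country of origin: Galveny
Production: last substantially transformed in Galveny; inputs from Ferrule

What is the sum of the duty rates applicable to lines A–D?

109%

Line A: goods vehicle → 15.1; hybrid → 15.1.1; g.v.w. 4.4 t → 15.1.1.3. Scheduled 28%. Galveny agreement on 15.2.1: 15.1.1.3 not covered; Galveny agreement on 15.1.2: 15.1.1.3 not covered. → 28%.
Line B: motorcycle → 15.4; battery-electric → 15.4.2; g.v.w. 24 t → 15.4.2.2. Scheduled 36%. Quintara agreement on 15.2.3.3: 15.4.2.2 not covered. → 36%.
Line C: goods vehicle → 15.1; hybrid → 15.1.1; g.v.w. 24 t → 15.1.1.1. Scheduled 18%. Quintara agreement on 15.2.3.3: 15.1.1.1 not covered. → 18%.
Line D: passenger car → 15.2; battery-electric → 15.2.1; g.v.w. 18 t → 15.2.1.2. Scheduled 27%. Galveny agreement on 15.2.1: not wholly obtained; Galveny agreement on 15.1.2: 15.2.1.2 not covered. → 27%.
Sum: 28% + 36% + 18% + 27% = 109%.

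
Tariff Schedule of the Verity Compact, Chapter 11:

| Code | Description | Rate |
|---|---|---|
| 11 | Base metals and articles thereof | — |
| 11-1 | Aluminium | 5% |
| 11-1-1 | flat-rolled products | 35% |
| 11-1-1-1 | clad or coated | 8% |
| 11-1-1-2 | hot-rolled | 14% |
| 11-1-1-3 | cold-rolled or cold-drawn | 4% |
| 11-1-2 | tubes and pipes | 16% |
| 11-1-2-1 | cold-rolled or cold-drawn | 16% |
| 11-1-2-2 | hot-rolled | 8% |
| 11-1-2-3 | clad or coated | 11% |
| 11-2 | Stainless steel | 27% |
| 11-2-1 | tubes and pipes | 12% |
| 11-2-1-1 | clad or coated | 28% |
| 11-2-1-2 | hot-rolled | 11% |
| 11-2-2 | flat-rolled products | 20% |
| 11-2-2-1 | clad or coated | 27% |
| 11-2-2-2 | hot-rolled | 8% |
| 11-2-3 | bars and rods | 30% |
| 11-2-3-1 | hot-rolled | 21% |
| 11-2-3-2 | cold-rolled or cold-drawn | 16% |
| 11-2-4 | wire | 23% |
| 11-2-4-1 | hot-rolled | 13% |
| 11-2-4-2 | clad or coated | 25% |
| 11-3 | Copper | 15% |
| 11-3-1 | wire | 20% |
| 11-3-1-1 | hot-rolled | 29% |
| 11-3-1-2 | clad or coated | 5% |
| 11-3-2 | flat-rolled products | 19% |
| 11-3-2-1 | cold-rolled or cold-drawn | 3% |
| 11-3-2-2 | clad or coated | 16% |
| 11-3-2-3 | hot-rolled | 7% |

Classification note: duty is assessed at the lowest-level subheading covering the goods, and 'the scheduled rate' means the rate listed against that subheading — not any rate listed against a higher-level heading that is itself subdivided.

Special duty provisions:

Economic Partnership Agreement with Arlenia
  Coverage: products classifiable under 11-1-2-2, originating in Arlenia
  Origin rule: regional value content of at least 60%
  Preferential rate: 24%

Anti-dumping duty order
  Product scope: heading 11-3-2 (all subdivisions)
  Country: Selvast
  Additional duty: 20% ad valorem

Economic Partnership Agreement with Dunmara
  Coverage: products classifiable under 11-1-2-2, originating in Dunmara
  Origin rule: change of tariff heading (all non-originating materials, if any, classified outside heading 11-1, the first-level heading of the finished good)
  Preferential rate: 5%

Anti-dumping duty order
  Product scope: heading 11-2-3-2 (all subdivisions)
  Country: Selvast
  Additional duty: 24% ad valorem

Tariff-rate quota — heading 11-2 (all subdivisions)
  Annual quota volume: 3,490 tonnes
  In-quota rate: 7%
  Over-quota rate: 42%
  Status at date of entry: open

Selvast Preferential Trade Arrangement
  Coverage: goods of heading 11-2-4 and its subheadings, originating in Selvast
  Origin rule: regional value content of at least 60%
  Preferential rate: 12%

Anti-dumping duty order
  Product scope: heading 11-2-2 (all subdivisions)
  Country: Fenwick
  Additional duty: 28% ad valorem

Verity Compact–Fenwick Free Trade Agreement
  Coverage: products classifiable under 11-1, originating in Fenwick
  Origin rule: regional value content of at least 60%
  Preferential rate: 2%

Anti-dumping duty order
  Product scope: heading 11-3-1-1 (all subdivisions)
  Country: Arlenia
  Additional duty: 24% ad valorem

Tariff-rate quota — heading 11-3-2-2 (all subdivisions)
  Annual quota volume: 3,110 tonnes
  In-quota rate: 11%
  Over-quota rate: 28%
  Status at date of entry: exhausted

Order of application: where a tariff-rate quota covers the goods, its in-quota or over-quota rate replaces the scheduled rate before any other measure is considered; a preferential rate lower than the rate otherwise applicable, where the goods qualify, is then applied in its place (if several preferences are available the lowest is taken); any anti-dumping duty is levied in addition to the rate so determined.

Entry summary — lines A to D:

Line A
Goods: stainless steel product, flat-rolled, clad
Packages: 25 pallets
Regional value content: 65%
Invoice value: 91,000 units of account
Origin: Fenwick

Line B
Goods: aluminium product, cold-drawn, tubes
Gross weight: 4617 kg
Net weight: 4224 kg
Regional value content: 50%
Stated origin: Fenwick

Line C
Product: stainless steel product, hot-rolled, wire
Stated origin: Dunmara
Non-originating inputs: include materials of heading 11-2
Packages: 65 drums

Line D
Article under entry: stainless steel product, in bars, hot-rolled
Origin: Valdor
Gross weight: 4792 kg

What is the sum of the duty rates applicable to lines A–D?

65%

Line A: stainless steel → 11-2; flat-rolled → 11-2-2; clad → 11-2-2-1. Scheduled 27%. quota on 11-2 open → in-quota 7%; Fenwick agreement on 11-1: 11-2-2-1 not covered; anti-dumping (Fenwick, 11-2-2): +28%; total 7% + 28% = 35%. → 35%.
Line B: aluminium → 11-1; tubes → 11-1-2; cold-drawn → 11-1-2-1. Scheduled 16%. Fenwick agreement on 11-1: RVC < 60%. → 16%.
Line C: stainless steel → 11-2; wire → 11-2-4; hot-rolled → 11-2-4-1. Scheduled 13%. quota on 11-2 open → in-quota 7%; Dunmara agreement on 11-1-2-2: 11-2-4-1 not covered. → 7%.
Line D: stainless steel → 11-2; in bars → 11-2-3; hot-rolled → 11-2-3-1. Scheduled 21%. quota on 11-2 open → in-quota 7%. → 7%.
Sum: 35% + 16% + 7% + 7% = 65%.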